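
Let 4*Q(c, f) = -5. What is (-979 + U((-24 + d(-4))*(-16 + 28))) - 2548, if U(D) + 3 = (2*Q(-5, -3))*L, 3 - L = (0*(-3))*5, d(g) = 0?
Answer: -7075/2 ≈ -3537.5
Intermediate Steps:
Q(c, f) = -5/4 (Q(c, f) = (1/4)*(-5) = -5/4)
L = 3 (L = 3 - 0*(-3)*5 = 3 - 0*5 = 3 - 1*0 = 3 + 0 = 3)
U(D) = -21/2 (U(D) = -3 + (2*(-5/4))*3 = -3 - 5/2*3 = -3 - 15/2 = -21/2)
(-979 + U((-24 + d(-4))*(-16 + 28))) - 2548 = (-979 - 21/2) - 2548 = -1979/2 - 2548 = -7075/2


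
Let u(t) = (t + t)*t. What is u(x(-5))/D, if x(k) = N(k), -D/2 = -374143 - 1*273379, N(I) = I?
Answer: 25/647522 ≈ 3.8609e-5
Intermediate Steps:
D = 1295044 (D = -2*(-374143 - 1*273379) = -2*(-374143 - 273379) = -2*(-647522) = 1295044)
x(k) = k
u(t) = 2*t² (u(t) = (2*t)*t = 2*t²)
u(x(-5))/D = (2*(-5)²)/1295044 = (2*25)*(1/1295044) = 50*(1/1295044) = 25/647522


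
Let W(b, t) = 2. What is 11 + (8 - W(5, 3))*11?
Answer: 77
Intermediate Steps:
11 + (8 - W(5, 3))*11 = 11 + (8 - 1*2)*11 = 11 + (8 - 2)*11 = 11 + 6*11 = 11 + 66 = 77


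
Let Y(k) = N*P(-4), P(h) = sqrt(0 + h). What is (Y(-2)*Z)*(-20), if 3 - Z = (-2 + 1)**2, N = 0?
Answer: 0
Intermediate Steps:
P(h) = sqrt(h)
Y(k) = 0 (Y(k) = 0*sqrt(-4) = 0*(2*I) = 0)
Z = 2 (Z = 3 - (-2 + 1)**2 = 3 - 1*(-1)**2 = 3 - 1*1 = 3 - 1 = 2)
(Y(-2)*Z)*(-20) = (0*2)*(-20) = 0*(-20) = 0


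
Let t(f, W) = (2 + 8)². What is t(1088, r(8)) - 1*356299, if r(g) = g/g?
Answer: -356199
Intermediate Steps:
r(g) = 1
t(f, W) = 100 (t(f, W) = 10² = 100)
t(1088, r(8)) - 1*356299 = 100 - 1*356299 = 100 - 356299 = -356199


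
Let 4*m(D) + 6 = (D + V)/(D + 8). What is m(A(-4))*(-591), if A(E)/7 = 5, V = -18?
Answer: 142431/172 ≈ 828.09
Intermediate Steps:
A(E) = 35 (A(E) = 7*5 = 35)
m(D) = -3/2 + (-18 + D)/(4*(8 + D)) (m(D) = -3/2 + ((D - 18)/(D + 8))/4 = -3/2 + ((-18 + D)/(8 + D))/4 = -3/2 + (-18 + D)/(4*(8 + D)))
m(A(-4))*(-591) = ((-66 - 5*35)/(4*(8 + 35)))*(-591) = ((1/4)*(-66 - 175)/43)*(-591) = ((1/4)*(1/43)*(-241))*(-591) = -241/172*(-591) = 142431/172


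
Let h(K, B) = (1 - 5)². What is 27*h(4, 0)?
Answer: 432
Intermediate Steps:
h(K, B) = 16 (h(K, B) = (-4)² = 16)
27*h(4, 0) = 27*16 = 432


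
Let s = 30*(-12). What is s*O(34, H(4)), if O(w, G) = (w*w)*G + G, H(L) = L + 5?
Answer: -3748680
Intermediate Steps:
H(L) = 5 + L
O(w, G) = G + G*w**2 (O(w, G) = w**2*G + G = G*w**2 + G = G + G*w**2)
s = -360
s*O(34, H(4)) = -360*(5 + 4)*(1 + 34**2) = -3240*(1 + 1156) = -3240*1157 = -360*10413 = -3748680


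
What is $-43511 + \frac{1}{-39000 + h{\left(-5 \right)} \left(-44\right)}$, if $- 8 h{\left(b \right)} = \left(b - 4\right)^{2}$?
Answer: $- \frac{3355089701}{77109} \approx -43511.0$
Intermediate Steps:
$h{\left(b \right)} = - \frac{\left(-4 + b\right)^{2}}{8}$ ($h{\left(b \right)} = - \frac{\left(b - 4\right)^{2}}{8} = - \frac{\left(-4 + b\right)^{2}}{8}$)
$-43511 + \frac{1}{-39000 + h{\left(-5 \right)} \left(-44\right)} = -43511 + \frac{1}{-39000 + - \frac{\left(-4 - 5\right)^{2}}{8} \left(-44\right)} = -43511 + \frac{1}{-39000 + - \frac{\left(-9\right)^{2}}{8} \left(-44\right)} = -43511 + \frac{1}{-39000 + \left(- \frac{1}{8}\right) 81 \left(-44\right)} = -43511 + \frac{1}{-39000 - - \frac{891}{2}} = -43511 + \frac{1}{-39000 + \frac{891}{2}} = -43511 + \frac{1}{- \frac{77109}{2}} = -43511 - \frac{2}{77109} = - \frac{3355089701}{77109}$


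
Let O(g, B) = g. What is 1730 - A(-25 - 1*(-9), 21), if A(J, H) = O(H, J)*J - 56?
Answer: 2122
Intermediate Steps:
A(J, H) = -56 + H*J (A(J, H) = H*J - 56 = -56 + H*J)
1730 - A(-25 - 1*(-9), 21) = 1730 - (-56 + 21*(-25 - 1*(-9))) = 1730 - (-56 + 21*(-25 + 9)) = 1730 - (-56 + 21*(-16)) = 1730 - (-56 - 336) = 1730 - 1*(-392) = 1730 + 392 = 2122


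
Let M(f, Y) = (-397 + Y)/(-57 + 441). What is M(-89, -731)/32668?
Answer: -47/522688 ≈ -8.9920e-5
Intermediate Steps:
M(f, Y) = -397/384 + Y/384 (M(f, Y) = (-397 + Y)/384 = (-397 + Y)*(1/384) = -397/384 + Y/384)
M(-89, -731)/32668 = (-397/384 + (1/384)*(-731))/32668 = (-397/384 - 731/384)*(1/32668) = -47/16*1/32668 = -47/522688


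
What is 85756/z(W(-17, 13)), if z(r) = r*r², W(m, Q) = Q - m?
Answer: 21439/6750 ≈ 3.1761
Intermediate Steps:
z(r) = r³
85756/z(W(-17, 13)) = 85756/((13 - 1*(-17))³) = 85756/((13 + 17)³) = 85756/(30³) = 85756/27000 = 85756*(1/27000) = 21439/6750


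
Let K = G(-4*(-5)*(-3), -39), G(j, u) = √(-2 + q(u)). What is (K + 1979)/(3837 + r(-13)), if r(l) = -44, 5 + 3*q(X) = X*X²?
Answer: 1979/3793 + I*√177990/11379 ≈ 0.52175 + 0.037076*I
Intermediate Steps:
q(X) = -5/3 + X³/3 (q(X) = -5/3 + (X*X²)/3 = -5/3 + X³/3)
G(j, u) = √(-11/3 + u³/3) (G(j, u) = √(-2 + (-5/3 + u³/3)) = √(-11/3 + u³/3))
K = I*√177990/3 (K = √(-33 + 3*(-39)³)/3 = √(-33 + 3*(-59319))/3 = √(-33 - 177957)/3 = √(-177990)/3 = (I*√177990)/3 = I*√177990/3 ≈ 140.63*I)
(K + 1979)/(3837 + r(-13)) = (I*√177990/3 + 1979)/(3837 - 44) = (1979 + I*√177990/3)/3793 = (1979 + I*√177990/3)*(1/3793) = 1979/3793 + I*√177990/11379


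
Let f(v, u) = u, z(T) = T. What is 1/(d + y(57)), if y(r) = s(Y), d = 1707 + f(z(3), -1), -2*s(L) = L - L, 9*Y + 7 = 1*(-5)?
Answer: 1/1706 ≈ 0.00058617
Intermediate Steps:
Y = -4/3 (Y = -7/9 + (1*(-5))/9 = -7/9 + (1/9)*(-5) = -7/9 - 5/9 = -4/3 ≈ -1.3333)
s(L) = 0 (s(L) = -(L - L)/2 = -1/2*0 = 0)
d = 1706 (d = 1707 - 1 = 1706)
y(r) = 0
1/(d + y(57)) = 1/(1706 + 0) = 1/1706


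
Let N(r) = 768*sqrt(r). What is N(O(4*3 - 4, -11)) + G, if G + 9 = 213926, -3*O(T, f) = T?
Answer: 213917 + 512*I*sqrt(6) ≈ 2.1392e+5 + 1254.1*I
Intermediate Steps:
O(T, f) = -T/3
G = 213917 (G = -9 + 213926 = 213917)
N(O(4*3 - 4, -11)) + G = 768*sqrt(-(4*3 - 4)/3) + 213917 = 768*sqrt(-(12 - 4)/3) + 213917 = 768*sqrt(-1/3*8) + 213917 = 768*sqrt(-8/3) + 213917 = 768*(2*I*sqrt(6)/3) + 213917 = 512*I*sqrt(6) + 213917 = 213917 + 512*I*sqrt(6)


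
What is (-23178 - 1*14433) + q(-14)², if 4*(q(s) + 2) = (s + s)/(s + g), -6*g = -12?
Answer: -5415695/144 ≈ -37609.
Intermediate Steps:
g = 2 (g = -⅙*(-12) = 2)
q(s) = -2 + s/(2*(2 + s)) (q(s) = -2 + ((s + s)/(s + 2))/4 = -2 + ((2*s)/(2 + s))/4 = -2 + (2*s/(2 + s))/4 = -2 + s/(2*(2 + s)))
(-23178 - 1*14433) + q(-14)² = (-23178 - 1*14433) + ((-8 - 3*(-14))/(2*(2 - 14)))² = (-23178 - 14433) + ((½)*(-8 + 42)/(-12))² = -37611 + ((½)*(-1/12)*34)² = -37611 + (-17/12)² = -37611 + 289/144 = -5415695/144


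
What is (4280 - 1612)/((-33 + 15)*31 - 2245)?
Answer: -2668/2803 ≈ -0.95184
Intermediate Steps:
(4280 - 1612)/((-33 + 15)*31 - 2245) = 2668/(-18*31 - 2245) = 2668/(-558 - 2245) = 2668/(-2803) = 2668*(-1/2803) = -2668/2803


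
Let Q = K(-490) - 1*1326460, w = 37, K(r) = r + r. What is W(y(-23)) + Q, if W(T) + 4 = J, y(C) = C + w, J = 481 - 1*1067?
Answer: -1328030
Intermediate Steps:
J = -586 (J = 481 - 1067 = -586)
K(r) = 2*r
y(C) = 37 + C (y(C) = C + 37 = 37 + C)
Q = -1327440 (Q = 2*(-490) - 1*1326460 = -980 - 1326460 = -1327440)
W(T) = -590 (W(T) = -4 - 586 = -590)
W(y(-23)) + Q = -590 - 1327440 = -1328030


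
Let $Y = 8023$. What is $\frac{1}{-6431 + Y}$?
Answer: $\frac{1}{1592} \approx 0.00062814$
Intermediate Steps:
$\frac{1}{-6431 + Y} = \frac{1}{-6431 + 8023} = \frac{1}{1592}$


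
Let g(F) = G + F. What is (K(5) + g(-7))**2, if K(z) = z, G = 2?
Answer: 0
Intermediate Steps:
g(F) = 2 + F
(K(5) + g(-7))**2 = (5 + (2 - 7))**2 = (5 - 5)**2 = 0**2 = 0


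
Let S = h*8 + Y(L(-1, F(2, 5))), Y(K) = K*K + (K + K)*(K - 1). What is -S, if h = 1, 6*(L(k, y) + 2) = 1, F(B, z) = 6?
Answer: -87/4 ≈ -21.750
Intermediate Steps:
L(k, y) = -11/6 (L(k, y) = -2 + (⅙)*1 = -2 + ⅙ = -11/6)
Y(K) = K² + 2*K*(-1 + K) (Y(K) = K² + (2*K)*(-1 + K) = K² + 2*K*(-1 + K))
S = 87/4 (S = 1*8 - 11*(-2 + 3*(-11/6))/6 = 8 - 11*(-2 - 11/2)/6 = 8 - 11/6*(-15/2) = 8 + 55/4 = 87/4 ≈ 21.750)
-S = -1*87/4 = -87/4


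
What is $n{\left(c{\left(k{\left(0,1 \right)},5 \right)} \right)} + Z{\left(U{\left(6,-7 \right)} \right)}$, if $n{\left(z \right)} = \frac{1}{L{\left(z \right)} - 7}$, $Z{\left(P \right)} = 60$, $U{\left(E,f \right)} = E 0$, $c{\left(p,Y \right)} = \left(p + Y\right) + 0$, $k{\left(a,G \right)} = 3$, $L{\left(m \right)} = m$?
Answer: $61$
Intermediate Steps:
$c{\left(p,Y \right)} = Y + p$ ($c{\left(p,Y \right)} = \left(Y + p\right) + 0 = Y + p$)
$U{\left(E,f \right)} = 0$
$n{\left(z \right)} = \frac{1}{-7 + z}$ ($n{\left(z \right)} = \frac{1}{z - 7} = \frac{1}{-7 + z}$)
$n{\left(c{\left(k{\left(0,1 \right)},5 \right)} \right)} + Z{\left(U{\left(6,-7 \right)} \right)} = \frac{1}{-7 + \left(5 + 3\right)} + 60 = \frac{1}{-7 + 8} + 60 = 1^{-1} + 60 = 1 + 60 = 61$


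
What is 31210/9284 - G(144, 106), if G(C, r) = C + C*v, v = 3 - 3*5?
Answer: 7368533/4642 ≈ 1587.4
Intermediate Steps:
v = -12 (v = 3 - 15 = -12)
G(C, r) = -11*C (G(C, r) = C + C*(-12) = C - 12*C = -11*C)
31210/9284 - G(144, 106) = 31210/9284 - (-11)*144 = 31210*(1/9284) - 1*(-1584) = 15605/4642 + 1584 = 7368533/4642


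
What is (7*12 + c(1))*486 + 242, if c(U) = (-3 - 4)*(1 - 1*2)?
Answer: 44468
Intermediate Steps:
c(U) = 7 (c(U) = -7*(1 - 2) = -7*(-1) = 7)
(7*12 + c(1))*486 + 242 = (7*12 + 7)*486 + 242 = (84 + 7)*486 + 242 = 91*486 + 242 = 44226 + 242 = 44468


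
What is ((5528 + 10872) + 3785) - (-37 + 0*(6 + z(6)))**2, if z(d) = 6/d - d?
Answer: 18816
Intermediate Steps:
z(d) = -d + 6/d
((5528 + 10872) + 3785) - (-37 + 0*(6 + z(6)))**2 = ((5528 + 10872) + 3785) - (-37 + 0*(6 + (-1*6 + 6/6)))**2 = (16400 + 3785) - (-37 + 0*(6 + (-6 + 6*(1/6))))**2 = 20185 - (-37 + 0*(6 + (-6 + 1)))**2 = 20185 - (-37 + 0*(6 - 5))**2 = 20185 - (-37 + 0*1)**2 = 20185 - (-37 + 0)**2 = 20185 - 1*(-37)**2 = 20185 - 1*1369 = 20185 - 1369 = 18816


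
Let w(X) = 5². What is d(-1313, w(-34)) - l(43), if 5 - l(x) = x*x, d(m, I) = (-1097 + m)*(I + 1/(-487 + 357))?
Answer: -759037/13 ≈ -58387.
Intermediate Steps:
w(X) = 25
d(m, I) = (-1097 + m)*(-1/130 + I) (d(m, I) = (-1097 + m)*(I + 1/(-130)) = (-1097 + m)*(I - 1/130) = (-1097 + m)*(-1/130 + I))
l(x) = 5 - x² (l(x) = 5 - x*x = 5 - x²)
d(-1313, w(-34)) - l(43) = (1097/130 - 1097*25 - 1/130*(-1313) + 25*(-1313)) - (5 - 1*43²) = (1097/130 - 27425 + 101/10 - 32825) - (5 - 1*1849) = -783009/13 - (5 - 1849) = -783009/13 - 1*(-1844) = -783009/13 + 1844 = -759037/13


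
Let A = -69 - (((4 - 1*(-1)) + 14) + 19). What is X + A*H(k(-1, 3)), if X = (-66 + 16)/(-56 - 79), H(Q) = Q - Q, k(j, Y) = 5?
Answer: 10/27 ≈ 0.37037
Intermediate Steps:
H(Q) = 0
X = 10/27 (X = -50/(-135) = -50*(-1/135) = 10/27 ≈ 0.37037)
A = -107 (A = -69 - (((4 + 1) + 14) + 19) = -69 - ((5 + 14) + 19) = -69 - (19 + 19) = -69 - 1*38 = -69 - 38 = -107)
X + A*H(k(-1, 3)) = 10/27 - 107*0 = 10/27 + 0 = 10/27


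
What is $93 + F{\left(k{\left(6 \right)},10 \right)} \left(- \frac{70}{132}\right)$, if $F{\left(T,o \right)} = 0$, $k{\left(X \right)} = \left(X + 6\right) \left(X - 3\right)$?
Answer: $93$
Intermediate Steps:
$k{\left(X \right)} = \left(-3 + X\right) \left(6 + X\right)$ ($k{\left(X \right)} = \left(6 + X\right) \left(-3 + X\right) = \left(-3 + X\right) \left(6 + X\right)$)
$93 + F{\left(k{\left(6 \right)},10 \right)} \left(- \frac{70}{132}\right) = 93 + 0 \left(- \frac{70}{132}\right) = 93 + 0 \left(\left(-70\right) \frac{1}{132}\right) = 93 + 0 \left(- \frac{35}{66}\right) = 93 + 0 = 93$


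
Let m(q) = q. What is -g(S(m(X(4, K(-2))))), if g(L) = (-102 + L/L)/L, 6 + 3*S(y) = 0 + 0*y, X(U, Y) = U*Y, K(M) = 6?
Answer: -101/2 ≈ -50.500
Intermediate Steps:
S(y) = -2 (S(y) = -2 + (0 + 0*y)/3 = -2 + (0 + 0)/3 = -2 + (⅓)*0 = -2 + 0 = -2)
g(L) = -101/L (g(L) = (-102 + 1)/L = -101/L)
-g(S(m(X(4, K(-2))))) = -(-101)/(-2) = -(-101)*(-1)/2 = -1*101/2 = -101/2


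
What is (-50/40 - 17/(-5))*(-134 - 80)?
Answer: -4601/10 ≈ -460.10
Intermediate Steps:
(-50/40 - 17/(-5))*(-134 - 80) = (-50*1/40 - 17*(-1/5))*(-214) = (-5/4 + 17/5)*(-214) = (43/20)*(-214) = -4601/10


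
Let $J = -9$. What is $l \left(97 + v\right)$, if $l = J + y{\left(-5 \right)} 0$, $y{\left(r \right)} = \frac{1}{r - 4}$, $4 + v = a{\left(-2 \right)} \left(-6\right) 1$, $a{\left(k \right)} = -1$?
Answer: $-891$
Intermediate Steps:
$v = 2$ ($v = -4 + \left(-1\right) \left(-6\right) 1 = -4 + 6 \cdot 1 = -4 + 6 = 2$)
$y{\left(r \right)} = \frac{1}{-4 + r}$
$l = -9$ ($l = -9 + \frac{1}{-4 - 5} \cdot 0 = -9 + \frac{1}{-9} \cdot 0 = -9 - 0 = -9 + 0 = -9$)
$l \left(97 + v\right) = - 9 \left(97 + 2\right) = \left(-9\right) 99 = -891$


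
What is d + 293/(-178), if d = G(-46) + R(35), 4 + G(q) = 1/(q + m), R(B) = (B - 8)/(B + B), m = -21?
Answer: -1100977/208705 ≈ -5.2753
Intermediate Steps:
R(B) = (-8 + B)/(2*B) (R(B) = (-8 + B)/((2*B)) = (-8 + B)*(1/(2*B)) = (-8 + B)/(2*B))
G(q) = -4 + 1/(-21 + q) (G(q) = -4 + 1/(q - 21) = -4 + 1/(-21 + q))
d = -17021/4690 (d = (85 - 4*(-46))/(-21 - 46) + (½)*(-8 + 35)/35 = (85 + 184)/(-67) + (½)*(1/35)*27 = -1/67*269 + 27/70 = -269/67 + 27/70 = -17021/4690 ≈ -3.6292)
d + 293/(-178) = -17021/4690 + 293/(-178) = -17021/4690 + 293*(-1/178) = -17021/4690 - 293/178 = -1100977/208705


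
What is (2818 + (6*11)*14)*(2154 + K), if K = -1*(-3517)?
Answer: 21220882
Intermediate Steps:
K = 3517
(2818 + (6*11)*14)*(2154 + K) = (2818 + (6*11)*14)*(2154 + 3517) = (2818 + 66*14)*5671 = (2818 + 924)*5671 = 3742*5671 = 21220882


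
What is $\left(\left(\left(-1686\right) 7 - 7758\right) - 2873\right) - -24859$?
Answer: $2426$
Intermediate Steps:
$\left(\left(\left(-1686\right) 7 - 7758\right) - 2873\right) - -24859 = \left(\left(-11802 - 7758\right) - 2873\right) + 24859 = \left(-19560 - 2873\right) + 24859 = -22433 + 24859 = 2426$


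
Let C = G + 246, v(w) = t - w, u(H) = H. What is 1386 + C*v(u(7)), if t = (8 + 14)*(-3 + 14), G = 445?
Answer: 163771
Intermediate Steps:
t = 242 (t = 22*11 = 242)
v(w) = 242 - w
C = 691 (C = 445 + 246 = 691)
1386 + C*v(u(7)) = 1386 + 691*(242 - 1*7) = 1386 + 691*(242 - 7) = 1386 + 691*235 = 1386 + 162385 = 163771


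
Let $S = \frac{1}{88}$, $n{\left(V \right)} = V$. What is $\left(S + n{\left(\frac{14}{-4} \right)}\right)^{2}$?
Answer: $\frac{94249}{7744} \approx 12.171$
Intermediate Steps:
$S = \frac{1}{88} \approx 0.011364$
$\left(S + n{\left(\frac{14}{-4} \right)}\right)^{2} = \left(\frac{1}{88} + \frac{14}{-4}\right)^{2} = \left(\frac{1}{88} + 14 \left(- \frac{1}{4}\right)\right)^{2} = \left(\frac{1}{88} - \frac{7}{2}\right)^{2} = \left(- \frac{307}{88}\right)^{2} = \frac{94249}{7744}$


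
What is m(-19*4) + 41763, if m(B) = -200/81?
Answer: 3382603/81 ≈ 41761.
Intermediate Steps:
m(B) = -200/81 (m(B) = -200*1/81 = -200/81)
m(-19*4) + 41763 = -200/81 + 41763 = 3382603/81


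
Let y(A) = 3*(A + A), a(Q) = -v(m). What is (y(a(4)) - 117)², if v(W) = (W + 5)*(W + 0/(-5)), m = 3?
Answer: 68121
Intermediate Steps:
v(W) = W*(5 + W) (v(W) = (5 + W)*(W + 0*(-⅕)) = (5 + W)*(W + 0) = (5 + W)*W = W*(5 + W))
a(Q) = -24 (a(Q) = -3*(5 + 3) = -3*8 = -1*24 = -24)
y(A) = 6*A (y(A) = 3*(2*A) = 6*A)
(y(a(4)) - 117)² = (6*(-24) - 117)² = (-144 - 117)² = (-261)² = 68121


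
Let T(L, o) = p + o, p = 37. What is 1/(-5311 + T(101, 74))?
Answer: -1/5200 ≈ -0.00019231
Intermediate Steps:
T(L, o) = 37 + o
1/(-5311 + T(101, 74)) = 1/(-5311 + (37 + 74)) = 1/(-5311 + 111) = 1/(-5200) = -1/5200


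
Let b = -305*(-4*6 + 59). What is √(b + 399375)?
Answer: 130*√23 ≈ 623.46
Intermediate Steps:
b = -10675 (b = -305*(-24 + 59) = -305*35 = -10675)
√(b + 399375) = √(-10675 + 399375) = √388700 = 130*√23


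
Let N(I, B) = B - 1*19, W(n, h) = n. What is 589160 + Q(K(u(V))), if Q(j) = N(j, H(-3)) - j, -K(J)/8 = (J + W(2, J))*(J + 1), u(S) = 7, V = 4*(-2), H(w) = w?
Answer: 589714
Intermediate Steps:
V = -8
N(I, B) = -19 + B (N(I, B) = B - 19 = -19 + B)
K(J) = -8*(1 + J)*(2 + J) (K(J) = -8*(J + 2)*(J + 1) = -8*(2 + J)*(1 + J) = -8*(1 + J)*(2 + J))
Q(j) = -22 - j (Q(j) = (-19 - 3) - j = -22 - j)
589160 + Q(K(u(V))) = 589160 + (-22 - (-16 - 24*7 - 8*7²)) = 589160 + (-22 - (-16 - 168 - 8*49)) = 589160 + (-22 - (-16 - 168 - 392)) = 589160 + (-22 - 1*(-576)) = 589160 + (-22 + 576) = 589160 + 554 = 589714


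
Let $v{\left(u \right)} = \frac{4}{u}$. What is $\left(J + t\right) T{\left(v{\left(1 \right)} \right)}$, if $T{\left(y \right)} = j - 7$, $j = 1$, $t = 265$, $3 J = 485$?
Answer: $-2560$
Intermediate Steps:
$J = \frac{485}{3}$ ($J = \frac{1}{3} \cdot 485 = \frac{485}{3} \approx 161.67$)
$T{\left(y \right)} = -6$ ($T{\left(y \right)} = 1 - 7 = -6$)
$\left(J + t\right) T{\left(v{\left(1 \right)} \right)} = \left(\frac{485}{3} + 265\right) \left(-6\right) = \frac{1280}{3} \left(-6\right) = -2560$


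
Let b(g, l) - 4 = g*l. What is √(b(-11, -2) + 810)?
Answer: 2*√209 ≈ 28.914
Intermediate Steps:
b(g, l) = 4 + g*l
√(b(-11, -2) + 810) = √((4 - 11*(-2)) + 810) = √((4 + 22) + 810) = √(26 + 810) = √836 = 2*√209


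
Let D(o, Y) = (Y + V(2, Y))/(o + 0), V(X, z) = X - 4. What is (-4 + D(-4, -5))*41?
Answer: -369/4 ≈ -92.250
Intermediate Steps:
V(X, z) = -4 + X
D(o, Y) = (-2 + Y)/o (D(o, Y) = (Y + (-4 + 2))/(o + 0) = (Y - 2)/o = (-2 + Y)/o)
(-4 + D(-4, -5))*41 = (-4 + (-2 - 5)/(-4))*41 = (-4 - ¼*(-7))*41 = (-4 + 7/4)*41 = -9/4*41 = -369/4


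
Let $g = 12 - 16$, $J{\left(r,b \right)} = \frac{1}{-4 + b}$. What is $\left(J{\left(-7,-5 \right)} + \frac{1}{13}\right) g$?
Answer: $\frac{16}{117} \approx 0.13675$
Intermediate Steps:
$g = -4$ ($g = 12 - 16 = -4$)
$\left(J{\left(-7,-5 \right)} + \frac{1}{13}\right) g = \left(\frac{1}{-4 - 5} + \frac{1}{13}\right) \left(-4\right) = \left(\frac{1}{-9} + \frac{1}{13}\right) \left(-4\right) = \left(- \frac{1}{9} + \frac{1}{13}\right) \left(-4\right) = \left(- \frac{4}{117}\right) \left(-4\right) = \frac{16}{117}$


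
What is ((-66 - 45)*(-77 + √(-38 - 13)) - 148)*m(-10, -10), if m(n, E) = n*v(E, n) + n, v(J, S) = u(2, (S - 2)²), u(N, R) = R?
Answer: -12178550 + 160950*I*√51 ≈ -1.2179e+7 + 1.1494e+6*I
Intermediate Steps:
v(J, S) = (-2 + S)² (v(J, S) = (S - 2)² = (-2 + S)²)
m(n, E) = n + n*(-2 + n)² (m(n, E) = n*(-2 + n)² + n = n + n*(-2 + n)²)
((-66 - 45)*(-77 + √(-38 - 13)) - 148)*m(-10, -10) = ((-66 - 45)*(-77 + √(-38 - 13)) - 148)*(-10*(1 + (-2 - 10)²)) = (-111*(-77 + √(-51)) - 148)*(-10*(1 + (-12)²)) = (-111*(-77 + I*√51) - 148)*(-10*(1 + 144)) = ((8547 - 111*I*√51) - 148)*(-10*145) = (8399 - 111*I*√51)*(-1450) = -12178550 + 160950*I*√51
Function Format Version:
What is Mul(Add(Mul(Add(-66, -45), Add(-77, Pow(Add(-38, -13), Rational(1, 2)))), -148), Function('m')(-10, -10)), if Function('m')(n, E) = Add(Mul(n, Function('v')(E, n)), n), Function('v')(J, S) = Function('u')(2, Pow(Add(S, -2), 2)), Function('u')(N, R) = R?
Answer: Add(-12178550, Mul(160950, I, Pow(51, Rational(1, 2)))) ≈ Add(-1.2179e+7, Mul(1.1494e+6, I))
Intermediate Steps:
Function('v')(J, S) = Pow(Add(-2, S), 2) (Function('v')(J, S) = Pow(Add(S, -2), 2) = Pow(Add(-2, S), 2))
Function('m')(n, E) = Add(n, Mul(n, Pow(Add(-2, n), 2))) (Function('m')(n, E) = Add(Mul(n, Pow(Add(-2, n), 2)), n) = Add(n, Mul(n, Pow(Add(-2, n), 2))))
Mul(Add(Mul(Add(-66, -45), Add(-77, Pow(Add(-38, -13), Rational(1, 2)))), -148), Function('m')(-10, -10)) = Mul(Add(Mul(Add(-66, -45), Add(-77, Pow(Add(-38, -13), Rational(1, 2)))), -148), Mul(-10, Add(1, Pow(Add(-2, -10), 2)))) = Mul(Add(Mul(-111, Add(-77, Pow(-51, Rational(1, 2)))), -148), Mul(-10, Add(1, Pow(-12, 2)))) = Mul(Add(Mul(-111, Add(-77, Mul(I, Pow(51, Rational(1, 2))))), -148), Mul(-10, Add(1, 144))) = Mul(Add(Add(8547, Mul(-111, I, Pow(51, Rational(1, 2)))), -148), Mul(-10, 145)) = Mul(Add(8399, Mul(-111, I, Pow(51, Rational(1, 2)))), -1450) = Add(-12178550, Mul(160950, I, Pow(51, Rational(1, 2))))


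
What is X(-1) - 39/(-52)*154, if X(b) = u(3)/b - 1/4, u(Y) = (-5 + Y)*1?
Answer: 469/4 ≈ 117.25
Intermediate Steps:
u(Y) = -5 + Y
X(b) = -1/4 - 2/b (X(b) = (-5 + 3)/b - 1/4 = -2/b - 1*1/4 = -2/b - 1/4 = -1/4 - 2/b)
X(-1) - 39/(-52)*154 = (1/4)*(-8 - 1*(-1))/(-1) - 39/(-52)*154 = (1/4)*(-1)*(-8 + 1) - 39*(-1/52)*154 = (1/4)*(-1)*(-7) + (3/4)*154 = 7/4 + 231/2 = 469/4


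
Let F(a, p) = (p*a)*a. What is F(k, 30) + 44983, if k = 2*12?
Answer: 62263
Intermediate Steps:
k = 24
F(a, p) = p*a² (F(a, p) = (a*p)*a = p*a²)
F(k, 30) + 44983 = 30*24² + 44983 = 30*576 + 44983 = 17280 + 44983 = 62263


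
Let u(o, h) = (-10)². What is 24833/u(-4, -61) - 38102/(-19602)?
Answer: 245293333/980100 ≈ 250.27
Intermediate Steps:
u(o, h) = 100
24833/u(-4, -61) - 38102/(-19602) = 24833/100 - 38102/(-19602) = 24833*(1/100) - 38102*(-1/19602) = 24833/100 + 19051/9801 = 245293333/980100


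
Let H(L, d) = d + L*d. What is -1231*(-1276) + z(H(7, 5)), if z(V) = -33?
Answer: 1570723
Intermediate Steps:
-1231*(-1276) + z(H(7, 5)) = -1231*(-1276) - 33 = 1570756 - 33 = 1570723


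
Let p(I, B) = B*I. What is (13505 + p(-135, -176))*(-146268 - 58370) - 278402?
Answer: -7626113472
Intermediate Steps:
(13505 + p(-135, -176))*(-146268 - 58370) - 278402 = (13505 - 176*(-135))*(-146268 - 58370) - 278402 = (13505 + 23760)*(-204638) - 278402 = 37265*(-204638) - 278402 = -7625835070 - 278402 = -7626113472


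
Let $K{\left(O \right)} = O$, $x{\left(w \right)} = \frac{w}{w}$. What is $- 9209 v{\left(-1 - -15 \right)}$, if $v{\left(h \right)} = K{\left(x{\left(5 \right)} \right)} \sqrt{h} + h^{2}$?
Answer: $-1804964 - 9209 \sqrt{14} \approx -1.8394 \cdot 10^{6}$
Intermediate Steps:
$x{\left(w \right)} = 1$
$v{\left(h \right)} = \sqrt{h} + h^{2}$ ($v{\left(h \right)} = 1 \sqrt{h} + h^{2} = \sqrt{h} + h^{2}$)
$- 9209 v{\left(-1 - -15 \right)} = - 9209 \left(\sqrt{-1 - -15} + \left(-1 - -15\right)^{2}\right) = - 9209 \left(\sqrt{-1 + 15} + \left(-1 + 15\right)^{2}\right) = - 9209 \left(\sqrt{14} + 14^{2}\right) = - 9209 \left(\sqrt{14} + 196\right) = - 9209 \left(196 + \sqrt{14}\right) = -1804964 - 9209 \sqrt{14}$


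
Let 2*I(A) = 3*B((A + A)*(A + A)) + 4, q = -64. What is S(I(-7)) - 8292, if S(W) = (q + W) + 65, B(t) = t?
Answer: -7995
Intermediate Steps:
I(A) = 2 + 6*A**2 (I(A) = (3*((A + A)*(A + A)) + 4)/2 = (3*((2*A)*(2*A)) + 4)/2 = (3*(4*A**2) + 4)/2 = (12*A**2 + 4)/2 = (4 + 12*A**2)/2 = 2 + 6*A**2)
S(W) = 1 + W (S(W) = (-64 + W) + 65 = 1 + W)
S(I(-7)) - 8292 = (1 + (2 + 6*(-7)**2)) - 8292 = (1 + (2 + 6*49)) - 8292 = (1 + (2 + 294)) - 8292 = (1 + 296) - 8292 = 297 - 8292 = -7995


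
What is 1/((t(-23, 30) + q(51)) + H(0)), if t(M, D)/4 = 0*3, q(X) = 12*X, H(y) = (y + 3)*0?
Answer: 1/612 ≈ 0.0016340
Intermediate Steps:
H(y) = 0 (H(y) = (3 + y)*0 = 0)
t(M, D) = 0 (t(M, D) = 4*(0*3) = 4*0 = 0)
1/((t(-23, 30) + q(51)) + H(0)) = 1/((0 + 12*51) + 0) = 1/((0 + 612) + 0) = 1/(612 + 0) = 1/612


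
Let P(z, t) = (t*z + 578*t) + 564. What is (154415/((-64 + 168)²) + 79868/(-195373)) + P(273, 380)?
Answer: 684572983256899/2113154368 ≈ 3.2396e+5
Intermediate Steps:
P(z, t) = 564 + 578*t + t*z (P(z, t) = (578*t + t*z) + 564 = 564 + 578*t + t*z)
(154415/((-64 + 168)²) + 79868/(-195373)) + P(273, 380) = (154415/((-64 + 168)²) + 79868/(-195373)) + (564 + 578*380 + 380*273) = (154415/(104²) + 79868*(-1/195373)) + (564 + 219640 + 103740) = (154415/10816 - 79868/195373) + 323944 = 29304669507/2113154368 + 323944 = 684572983256899/2113154368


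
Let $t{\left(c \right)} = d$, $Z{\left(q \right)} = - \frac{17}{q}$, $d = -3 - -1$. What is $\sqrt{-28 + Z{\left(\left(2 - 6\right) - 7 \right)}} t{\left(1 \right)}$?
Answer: $- \frac{2 i \sqrt{3201}}{11} \approx - 10.287 i$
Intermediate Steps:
$d = -2$ ($d = -3 + 1 = -2$)
$t{\left(c \right)} = -2$
$\sqrt{-28 + Z{\left(\left(2 - 6\right) - 7 \right)}} t{\left(1 \right)} = \sqrt{-28 - \frac{17}{\left(2 - 6\right) - 7}} \left(-2\right) = \sqrt{-28 - \frac{17}{-4 - 7}} \left(-2\right) = \sqrt{-28 - \frac{17}{-11}} \left(-2\right) = \sqrt{-28 - - \frac{17}{11}} \left(-2\right) = \sqrt{-28 + \frac{17}{11}} \left(-2\right) = \sqrt{- \frac{291}{11}} \left(-2\right) = \frac{i \sqrt{3201}}{11} \left(-2\right) = - \frac{2 i \sqrt{3201}}{11}$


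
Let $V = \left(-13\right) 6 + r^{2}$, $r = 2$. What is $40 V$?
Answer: $-2960$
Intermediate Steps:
$V = -74$ ($V = \left(-13\right) 6 + 2^{2} = -78 + 4 = -74$)
$40 V = 40 \left(-74\right) = -2960$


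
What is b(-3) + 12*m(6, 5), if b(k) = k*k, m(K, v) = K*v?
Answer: 369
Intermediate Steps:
b(k) = k**2
b(-3) + 12*m(6, 5) = (-3)**2 + 12*(6*5) = 9 + 12*30 = 9 + 360 = 369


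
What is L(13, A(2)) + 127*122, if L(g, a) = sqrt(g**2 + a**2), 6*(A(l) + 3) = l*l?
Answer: 15494 + sqrt(1570)/3 ≈ 15507.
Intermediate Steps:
A(l) = -3 + l**2/6 (A(l) = -3 + (l*l)/6 = -3 + l**2/6)
L(g, a) = sqrt(a**2 + g**2)
L(13, A(2)) + 127*122 = sqrt((-3 + (1/6)*2**2)**2 + 13**2) + 127*122 = sqrt((-3 + (1/6)*4)**2 + 169) + 15494 = sqrt((-3 + 2/3)**2 + 169) + 15494 = sqrt((-7/3)**2 + 169) + 15494 = sqrt(49/9 + 169) + 15494 = sqrt(1570/9) + 15494 = sqrt(1570)/3 + 15494 = 15494 + sqrt(1570)/3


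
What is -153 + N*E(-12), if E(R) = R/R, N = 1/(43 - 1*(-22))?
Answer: -9944/65 ≈ -152.98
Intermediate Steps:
N = 1/65 (N = 1/(43 + 22) = 1/65 ≈ 0.015385)
E(R) = 1
-153 + N*E(-12) = -153 + (1/65)*1 = -153 + 1/65 = -9944/65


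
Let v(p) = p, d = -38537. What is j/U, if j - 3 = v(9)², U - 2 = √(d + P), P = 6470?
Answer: 168/32071 - 252*I*√3563/32071 ≈ 0.0052384 - 0.46903*I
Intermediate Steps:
U = 2 + 3*I*√3563 (U = 2 + √(-38537 + 6470) = 2 + √(-32067) = 2 + 3*I*√3563 ≈ 2.0 + 179.07*I)
j = 84 (j = 3 + 9² = 3 + 81 = 84)
j/U = 84/(2 + 3*I*√3563)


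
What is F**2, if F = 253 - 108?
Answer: 21025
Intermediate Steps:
F = 145
F**2 = 145**2 = 21025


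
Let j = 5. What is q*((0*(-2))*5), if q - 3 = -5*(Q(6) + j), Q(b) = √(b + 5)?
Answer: 0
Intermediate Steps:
Q(b) = √(5 + b)
q = -22 - 5*√11 (q = 3 - 5*(√(5 + 6) + 5) = 3 - 5*(√11 + 5) = 3 - 5*(5 + √11) = 3 + (-25 - 5*√11) = -22 - 5*√11 ≈ -38.583)
q*((0*(-2))*5) = (-22 - 5*√11)*((0*(-2))*5) = (-22 - 5*√11)*(0*5) = (-22 - 5*√11)*0 = 0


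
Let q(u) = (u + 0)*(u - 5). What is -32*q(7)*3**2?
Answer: -4032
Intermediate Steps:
q(u) = u*(-5 + u)
-32*q(7)*3**2 = -224*(-5 + 7)*3**2 = -224*2*9 = -32*14*9 = -448*9 = -4032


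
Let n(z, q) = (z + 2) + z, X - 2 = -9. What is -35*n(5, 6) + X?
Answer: -427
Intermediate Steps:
X = -7 (X = 2 - 9 = -7)
n(z, q) = 2 + 2*z (n(z, q) = (2 + z) + z = 2 + 2*z)
-35*n(5, 6) + X = -35*(2 + 2*5) - 7 = -35*(2 + 10) - 7 = -35*12 - 7 = -420 - 7 = -427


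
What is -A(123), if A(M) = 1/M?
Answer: -1/123 ≈ -0.0081301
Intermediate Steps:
-A(123) = -1/123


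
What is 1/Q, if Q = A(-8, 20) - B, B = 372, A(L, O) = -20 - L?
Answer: -1/384 ≈ -0.0026042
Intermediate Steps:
Q = -384 (Q = (-20 - 1*(-8)) - 1*372 = (-20 + 8) - 372 = -12 - 372 = -384)
1/Q = 1/(-384) = -1/384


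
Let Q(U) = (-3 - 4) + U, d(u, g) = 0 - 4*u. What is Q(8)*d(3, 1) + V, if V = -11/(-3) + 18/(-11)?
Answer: -329/33 ≈ -9.9697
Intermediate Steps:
d(u, g) = -4*u
Q(U) = -7 + U
V = 67/33 (V = -11*(-1/3) + 18*(-1/11) = 11/3 - 18/11 = 67/33 ≈ 2.0303)
Q(8)*d(3, 1) + V = (-7 + 8)*(-4*3) + 67/33 = 1*(-12) + 67/33 = -12 + 67/33 = -329/33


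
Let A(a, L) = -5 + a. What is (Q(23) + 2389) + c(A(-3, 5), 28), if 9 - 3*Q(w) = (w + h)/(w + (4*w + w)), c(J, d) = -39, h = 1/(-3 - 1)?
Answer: 3896477/1656 ≈ 2352.9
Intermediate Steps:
h = -¼ (h = 1/(-4) = -¼ ≈ -0.25000)
Q(w) = 3 - (-¼ + w)/(18*w) (Q(w) = 3 - (w - ¼)/(3*(w + (4*w + w))) = 3 - (-¼ + w)/(3*(w + 5*w)) = 3 - (-¼ + w)/(3*(6*w)) = 3 - (-¼ + w)*1/(6*w)/3 = 3 - (-¼ + w)/(18*w))
(Q(23) + 2389) + c(A(-3, 5), 28) = ((1/72)*(1 + 212*23)/23 + 2389) - 39 = ((1/72)*(1/23)*(1 + 4876) + 2389) - 39 = ((1/72)*(1/23)*4877 + 2389) - 39 = (4877/1656 + 2389) - 39 = 3961061/1656 - 39 = 3896477/1656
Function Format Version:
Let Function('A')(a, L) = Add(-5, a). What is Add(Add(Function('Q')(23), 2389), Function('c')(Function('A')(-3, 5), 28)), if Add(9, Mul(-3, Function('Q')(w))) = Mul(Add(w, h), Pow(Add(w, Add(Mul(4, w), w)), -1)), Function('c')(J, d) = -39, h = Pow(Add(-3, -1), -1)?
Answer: Rational(3896477, 1656) ≈ 2352.9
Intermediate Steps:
h = Rational(-1, 4) (h = Pow(-4, -1) = Rational(-1, 4) ≈ -0.25000)
Function('Q')(w) = Add(3, Mul(Rational(-1, 18), Pow(w, -1), Add(Rational(-1, 4), w))) (Function('Q')(w) = Add(3, Mul(Rational(-1, 3), Mul(Add(w, Rational(-1, 4)), Pow(Add(w, Add(Mul(4, w), w)), -1)))) = Add(3, Mul(Rational(-1, 3), Mul(Add(Rational(-1, 4), w), Pow(Add(w, Mul(5, w)), -1)))) = Add(3, Mul(Rational(-1, 3), Mul(Add(Rational(-1, 4), w), Pow(Mul(6, w), -1)))) = Add(3, Mul(Rational(-1, 3), Mul(Add(Rational(-1, 4), w), Mul(Rational(1, 6), Pow(w, -1))))) = Add(3, Mul(Rational(-1, 3), Mul(Rational(1, 6), Pow(w, -1), Add(Rational(-1, 4), w)))) = Add(3, Mul(Rational(-1, 18), Pow(w, -1), Add(Rational(-1, 4), w))))
Add(Add(Function('Q')(23), 2389), Function('c')(Function('A')(-3, 5), 28)) = Add(Add(Mul(Rational(1, 72), Pow(23, -1), Add(1, Mul(212, 23))), 2389), -39) = Add(Add(Mul(Rational(1, 72), Rational(1, 23), Add(1, 4876)), 2389), -39) = Add(Add(Mul(Rational(1, 72), Rational(1, 23), 4877), 2389), -39) = Add(Add(Rational(4877, 1656), 2389), -39) = Add(Rational(3961061, 1656), -39) = Rational(3896477, 1656)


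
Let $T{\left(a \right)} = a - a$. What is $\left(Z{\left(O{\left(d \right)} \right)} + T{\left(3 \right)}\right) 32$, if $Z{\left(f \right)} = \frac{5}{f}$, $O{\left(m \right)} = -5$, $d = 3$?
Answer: $-32$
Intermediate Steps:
$T{\left(a \right)} = 0$
$\left(Z{\left(O{\left(d \right)} \right)} + T{\left(3 \right)}\right) 32 = \left(\frac{5}{-5} + 0\right) 32 = \left(5 \left(- \frac{1}{5}\right) + 0\right) 32 = \left(-1 + 0\right) 32 = \left(-1\right) 32 = -32$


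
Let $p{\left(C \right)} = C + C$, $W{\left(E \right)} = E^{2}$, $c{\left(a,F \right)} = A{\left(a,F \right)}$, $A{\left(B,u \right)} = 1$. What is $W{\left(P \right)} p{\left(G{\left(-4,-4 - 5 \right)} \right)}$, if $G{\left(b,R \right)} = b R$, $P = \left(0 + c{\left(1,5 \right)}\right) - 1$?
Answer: $0$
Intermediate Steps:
$c{\left(a,F \right)} = 1$
$P = 0$ ($P = \left(0 + 1\right) - 1 = 1 - 1 = 0$)
$G{\left(b,R \right)} = R b$
$p{\left(C \right)} = 2 C$
$W{\left(P \right)} p{\left(G{\left(-4,-4 - 5 \right)} \right)} = 0^{2} \cdot 2 \left(-4 - 5\right) \left(-4\right) = 0 \cdot 2 \left(-4 - 5\right) \left(-4\right) = 0 \cdot 2 \left(\left(-9\right) \left(-4\right)\right) = 0 \cdot 2 \cdot 36 = 0 \cdot 72 = 0$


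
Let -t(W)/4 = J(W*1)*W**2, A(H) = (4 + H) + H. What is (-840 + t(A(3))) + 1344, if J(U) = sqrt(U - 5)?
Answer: 504 - 400*sqrt(5) ≈ -390.43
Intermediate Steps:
A(H) = 4 + 2*H
J(U) = sqrt(-5 + U)
t(W) = -4*W**2*sqrt(-5 + W) (t(W) = -4*sqrt(-5 + W*1)*W**2 = -4*sqrt(-5 + W)*W**2 = -4*W**2*sqrt(-5 + W))
(-840 + t(A(3))) + 1344 = (-840 - 4*(4 + 2*3)**2*sqrt(-5 + (4 + 2*3))) + 1344 = (-840 - 4*(4 + 6)**2*sqrt(-5 + (4 + 6))) + 1344 = (-840 - 4*10**2*sqrt(-5 + 10)) + 1344 = (-840 - 4*100*sqrt(5)) + 1344 = (-840 - 400*sqrt(5)) + 1344 = 504 - 400*sqrt(5)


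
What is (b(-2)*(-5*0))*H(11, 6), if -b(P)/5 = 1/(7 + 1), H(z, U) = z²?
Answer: 0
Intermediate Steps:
b(P) = -5/8 (b(P) = -5/(7 + 1) = -5/8)
(b(-2)*(-5*0))*H(11, 6) = -(-25)*0/8*11² = -5/8*0*121 = 0*121 = 0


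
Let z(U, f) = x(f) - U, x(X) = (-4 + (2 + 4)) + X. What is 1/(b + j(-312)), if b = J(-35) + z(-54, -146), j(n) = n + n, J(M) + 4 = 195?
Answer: -1/523 ≈ -0.0019120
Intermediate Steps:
J(M) = 191 (J(M) = -4 + 195 = 191)
j(n) = 2*n
x(X) = 2 + X (x(X) = (-4 + 6) + X = 2 + X)
z(U, f) = 2 + f - U (z(U, f) = (2 + f) - U = 2 + f - U)
b = 101 (b = 191 + (2 - 146 - 1*(-54)) = 191 + (2 - 146 + 54) = 191 - 90 = 101)
1/(b + j(-312)) = 1/(101 + 2*(-312)) = 1/(101 - 624) = 1/(-523) = -1/523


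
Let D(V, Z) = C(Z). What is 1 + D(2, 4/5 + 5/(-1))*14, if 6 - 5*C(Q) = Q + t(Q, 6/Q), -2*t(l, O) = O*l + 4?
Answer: 1089/25 ≈ 43.560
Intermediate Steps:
t(l, O) = -2 - O*l/2 (t(l, O) = -(O*l + 4)/2 = -(4 + O*l)/2 = -2 - O*l/2)
C(Q) = 11/5 - Q/5 (C(Q) = 6/5 - (Q + (-2 - 6/Q*Q/2))/5 = 6/5 - (Q + (-2 - 3))/5 = 6/5 - (Q - 5)/5 = 6/5 - (-5 + Q)/5 = 6/5 + (1 - Q/5) = 11/5 - Q/5)
D(V, Z) = 11/5 - Z/5
1 + D(2, 4/5 + 5/(-1))*14 = 1 + (11/5 - (4/5 + 5/(-1))/5)*14 = 1 + (11/5 - (4*(1/5) + 5*(-1))/5)*14 = 1 + (11/5 - (4/5 - 5)/5)*14 = 1 + (11/5 - 1/5*(-21/5))*14 = 1 + (11/5 + 21/25)*14 = 1 + (76/25)*14 = 1 + 1064/25 = 1089/25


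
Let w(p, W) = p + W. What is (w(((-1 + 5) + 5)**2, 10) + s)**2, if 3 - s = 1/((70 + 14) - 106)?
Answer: 4280761/484 ≈ 8844.5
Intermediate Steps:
w(p, W) = W + p
s = 67/22 (s = 3 - 1/((70 + 14) - 106) = 3 - 1/(84 - 106) = 3 - 1/(-22) = 3 - 1*(-1/22) = 3 + 1/22 = 67/22 ≈ 3.0455)
(w(((-1 + 5) + 5)**2, 10) + s)**2 = ((10 + ((-1 + 5) + 5)**2) + 67/22)**2 = ((10 + (4 + 5)**2) + 67/22)**2 = ((10 + 9**2) + 67/22)**2 = ((10 + 81) + 67/22)**2 = (91 + 67/22)**2 = (2069/22)**2 = 4280761/484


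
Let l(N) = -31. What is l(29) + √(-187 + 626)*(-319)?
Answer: -31 - 319*√439 ≈ -6714.8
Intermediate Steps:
l(29) + √(-187 + 626)*(-319) = -31 + √(-187 + 626)*(-319) = -31 + √439*(-319) = -31 - 319*√439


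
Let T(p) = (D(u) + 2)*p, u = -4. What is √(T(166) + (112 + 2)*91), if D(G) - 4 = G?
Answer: √10706 ≈ 103.47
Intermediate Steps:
D(G) = 4 + G
T(p) = 2*p (T(p) = ((4 - 4) + 2)*p = (0 + 2)*p = 2*p)
√(T(166) + (112 + 2)*91) = √(2*166 + (112 + 2)*91) = √(332 + 114*91) = √(332 + 10374) = √10706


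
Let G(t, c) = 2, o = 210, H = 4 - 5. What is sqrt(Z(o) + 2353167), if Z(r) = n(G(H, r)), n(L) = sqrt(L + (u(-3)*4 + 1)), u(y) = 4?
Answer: sqrt(2353167 + sqrt(19)) ≈ 1534.0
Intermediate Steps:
H = -1
n(L) = sqrt(17 + L) (n(L) = sqrt(L + (4*4 + 1)) = sqrt(L + (16 + 1)) = sqrt(L + 17) = sqrt(17 + L))
Z(r) = sqrt(19) (Z(r) = sqrt(17 + 2) = sqrt(19))
sqrt(Z(o) + 2353167) = sqrt(sqrt(19) + 2353167) = sqrt(2353167 + sqrt(19))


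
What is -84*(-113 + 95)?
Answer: 1512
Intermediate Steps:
-84*(-113 + 95) = -84*(-18) = 1512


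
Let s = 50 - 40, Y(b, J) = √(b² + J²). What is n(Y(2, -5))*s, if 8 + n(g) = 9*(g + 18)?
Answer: 1540 + 90*√29 ≈ 2024.7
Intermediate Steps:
Y(b, J) = √(J² + b²)
n(g) = 154 + 9*g (n(g) = -8 + 9*(g + 18) = -8 + 9*(18 + g) = -8 + (162 + 9*g) = 154 + 9*g)
s = 10
n(Y(2, -5))*s = (154 + 9*√((-5)² + 2²))*10 = (154 + 9*√(25 + 4))*10 = (154 + 9*√29)*10 = 1540 + 90*√29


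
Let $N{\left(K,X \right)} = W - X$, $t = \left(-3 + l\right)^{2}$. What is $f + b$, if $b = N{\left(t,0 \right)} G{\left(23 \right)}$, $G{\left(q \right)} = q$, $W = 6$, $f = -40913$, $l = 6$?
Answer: $-40775$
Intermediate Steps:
$t = 9$ ($t = \left(-3 + 6\right)^{2} = 3^{2} = 9$)
$N{\left(K,X \right)} = 6 - X$
$b = 138$ ($b = \left(6 - 0\right) 23 = \left(6 + 0\right) 23 = 6 \cdot 23 = 138$)
$f + b = -40913 + 138 = -40775$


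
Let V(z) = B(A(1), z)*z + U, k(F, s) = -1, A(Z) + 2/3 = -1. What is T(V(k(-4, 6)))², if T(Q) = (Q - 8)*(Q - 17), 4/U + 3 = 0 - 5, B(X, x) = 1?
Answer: 494209/16 ≈ 30888.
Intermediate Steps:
A(Z) = -5/3 (A(Z) = -⅔ - 1 = -5/3)
U = -½ (U = 4/(-3 + (0 - 5)) = 4/(-3 - 5) = 4/(-8) = 4*(-⅛) = -½ ≈ -0.50000)
V(z) = -½ + z (V(z) = 1*z - ½ = z - ½ = -½ + z)
T(Q) = (-17 + Q)*(-8 + Q) (T(Q) = (-8 + Q)*(-17 + Q) = (-17 + Q)*(-8 + Q))
T(V(k(-4, 6)))² = (136 + (-½ - 1)² - 25*(-½ - 1))² = (136 + (-3/2)² - 25*(-3/2))² = (136 + 9/4 + 75/2)² = (703/4)² = 494209/16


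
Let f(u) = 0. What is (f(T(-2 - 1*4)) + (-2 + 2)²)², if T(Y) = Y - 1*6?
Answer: 0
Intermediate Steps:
T(Y) = -6 + Y (T(Y) = Y - 6 = -6 + Y)
(f(T(-2 - 1*4)) + (-2 + 2)²)² = (0 + (-2 + 2)²)² = (0 + 0²)² = (0 + 0)² = 0² = 0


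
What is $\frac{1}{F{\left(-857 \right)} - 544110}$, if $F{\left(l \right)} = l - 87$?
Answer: $- \frac{1}{545054} \approx -1.8347 \cdot 10^{-6}$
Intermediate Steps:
$F{\left(l \right)} = -87 + l$
$\frac{1}{F{\left(-857 \right)} - 544110} = \frac{1}{\left(-87 - 857\right) - 544110} = \frac{1}{-944 - 544110} = \frac{1}{-545054} = - \frac{1}{545054}$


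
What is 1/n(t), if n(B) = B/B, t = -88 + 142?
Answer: 1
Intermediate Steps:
t = 54
n(B) = 1
1/n(t) = 1/1 = 1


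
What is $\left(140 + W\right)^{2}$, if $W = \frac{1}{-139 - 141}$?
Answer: $\frac{1536561601}{78400} \approx 19599.0$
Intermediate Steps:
$W = - \frac{1}{280}$ ($W = \frac{1}{-280} = - \frac{1}{280} \approx -0.0035714$)
$\left(140 + W\right)^{2} = \left(140 - \frac{1}{280}\right)^{2} = \left(\frac{39199}{280}\right)^{2} = \frac{1536561601}{78400}$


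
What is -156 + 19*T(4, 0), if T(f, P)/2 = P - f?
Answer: -308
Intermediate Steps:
T(f, P) = -2*f + 2*P (T(f, P) = 2*(P - f) = -2*f + 2*P)
-156 + 19*T(4, 0) = -156 + 19*(-2*4 + 2*0) = -156 + 19*(-8 + 0) = -156 + 19*(-8) = -156 - 152 = -308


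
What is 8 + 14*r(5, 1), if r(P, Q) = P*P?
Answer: 358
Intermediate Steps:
r(P, Q) = P**2
8 + 14*r(5, 1) = 8 + 14*5**2 = 8 + 14*25 = 8 + 350 = 358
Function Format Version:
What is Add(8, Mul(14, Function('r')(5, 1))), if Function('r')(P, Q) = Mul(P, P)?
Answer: 358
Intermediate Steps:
Function('r')(P, Q) = Pow(P, 2)
Add(8, Mul(14, Function('r')(5, 1))) = Add(8, Mul(14, Pow(5, 2))) = Add(8, Mul(14, 25)) = Add(8, 350) = 358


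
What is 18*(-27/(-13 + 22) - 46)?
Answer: -882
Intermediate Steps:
18*(-27/(-13 + 22) - 46) = 18*(-27/9 - 46) = 18*(-27*⅑ - 46) = 18*(-3 - 46) = 18*(-49) = -882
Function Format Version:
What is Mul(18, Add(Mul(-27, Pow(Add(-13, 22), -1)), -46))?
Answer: -882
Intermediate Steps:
Mul(18, Add(Mul(-27, Pow(Add(-13, 22), -1)), -46)) = Mul(18, Add(Mul(-27, Pow(9, -1)), -46)) = Mul(18, Add(Mul(-27, Rational(1, 9)), -46)) = Mul(18, Add(-3, -46)) = Mul(18, -49) = -882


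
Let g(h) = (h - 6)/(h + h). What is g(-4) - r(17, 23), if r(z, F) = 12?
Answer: -43/4 ≈ -10.750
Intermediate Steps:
g(h) = (-6 + h)/(2*h) (g(h) = (-6 + h)/((2*h)) = (-6 + h)*(1/(2*h)) = (-6 + h)/(2*h))
g(-4) - r(17, 23) = (1/2)*(-6 - 4)/(-4) - 1*12 = (1/2)*(-1/4)*(-10) - 12 = 5/4 - 12 = -43/4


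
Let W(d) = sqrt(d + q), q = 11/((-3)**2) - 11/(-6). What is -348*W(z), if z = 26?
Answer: -58*sqrt(1046) ≈ -1875.8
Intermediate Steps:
q = 55/18 (q = 11/9 - 11*(-1/6) = 11*(1/9) + 11/6 = 11/9 + 11/6 = 55/18 ≈ 3.0556)
W(d) = sqrt(55/18 + d) (W(d) = sqrt(d + 55/18) = sqrt(55/18 + d))
-348*W(z) = -58*sqrt(110 + 36*26) = -58*sqrt(110 + 936) = -58*sqrt(1046)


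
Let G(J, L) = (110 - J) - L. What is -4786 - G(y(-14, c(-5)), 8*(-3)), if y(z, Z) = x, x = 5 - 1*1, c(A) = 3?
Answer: -4916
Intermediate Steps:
x = 4 (x = 5 - 1 = 4)
y(z, Z) = 4
G(J, L) = 110 - J - L
-4786 - G(y(-14, c(-5)), 8*(-3)) = -4786 - (110 - 1*4 - 8*(-3)) = -4786 - (110 - 4 - 1*(-24)) = -4786 - (110 - 4 + 24) = -4786 - 1*130 = -4786 - 130 = -4916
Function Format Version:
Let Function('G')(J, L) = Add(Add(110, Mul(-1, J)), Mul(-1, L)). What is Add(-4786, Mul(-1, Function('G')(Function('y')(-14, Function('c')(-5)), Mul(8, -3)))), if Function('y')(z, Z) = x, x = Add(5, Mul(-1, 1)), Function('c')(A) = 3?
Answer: -4916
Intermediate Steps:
x = 4 (x = Add(5, -1) = 4)
Function('y')(z, Z) = 4
Function('G')(J, L) = Add(110, Mul(-1, J), Mul(-1, L))
Add(-4786, Mul(-1, Function('G')(Function('y')(-14, Function('c')(-5)), Mul(8, -3)))) = Add(-4786, Mul(-1, Add(110, Mul(-1, 4), Mul(-1, Mul(8, -3))))) = Add(-4786, Mul(-1, Add(110, -4, Mul(-1, -24)))) = Add(-4786, Mul(-1, Add(110, -4, 24))) = Add(-4786, Mul(-1, 130)) = Add(-4786, -130) = -4916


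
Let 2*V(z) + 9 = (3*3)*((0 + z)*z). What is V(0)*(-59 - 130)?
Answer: 1701/2 ≈ 850.50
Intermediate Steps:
V(z) = -9/2 + 9*z²/2 (V(z) = -9/2 + ((3*3)*((0 + z)*z))/2 = -9/2 + (9*(z*z))/2 = -9/2 + (9*z²)/2 = -9/2 + 9*z²/2)
V(0)*(-59 - 130) = (-9/2 + (9/2)*0²)*(-59 - 130) = (-9/2 + (9/2)*0)*(-189) = (-9/2 + 0)*(-189) = -9/2*(-189) = 1701/2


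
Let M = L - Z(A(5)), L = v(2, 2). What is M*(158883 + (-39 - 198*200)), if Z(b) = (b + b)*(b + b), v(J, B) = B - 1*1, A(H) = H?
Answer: -11805156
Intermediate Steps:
v(J, B) = -1 + B (v(J, B) = B - 1 = -1 + B)
L = 1 (L = -1 + 2 = 1)
Z(b) = 4*b**2 (Z(b) = (2*b)*(2*b) = 4*b**2)
M = -99 (M = 1 - 4*5**2 = 1 - 4*25 = 1 - 1*100 = 1 - 100 = -99)
M*(158883 + (-39 - 198*200)) = -99*(158883 + (-39 - 198*200)) = -99*(158883 + (-39 - 39600)) = -99*(158883 - 39639) = -99*119244 = -11805156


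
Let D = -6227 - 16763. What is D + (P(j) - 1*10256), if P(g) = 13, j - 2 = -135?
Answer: -33233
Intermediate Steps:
D = -22990
j = -133 (j = 2 - 135 = -133)
D + (P(j) - 1*10256) = -22990 + (13 - 1*10256) = -22990 + (13 - 10256) = -22990 - 10243 = -33233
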